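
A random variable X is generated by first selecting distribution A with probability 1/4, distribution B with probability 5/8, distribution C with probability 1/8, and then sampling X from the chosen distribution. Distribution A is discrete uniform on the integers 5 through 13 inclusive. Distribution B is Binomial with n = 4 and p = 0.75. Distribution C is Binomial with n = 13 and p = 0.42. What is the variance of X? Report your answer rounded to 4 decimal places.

9.0207

Per component, A: μ=9, E[X²]=87.6667; B: μ=3, E[X²]=9.75; C: μ=5.46, E[X²]=32.9784.
E[X] = 0.25·9 + 0.625·3 + 0.125·5.46 = 4.8075.
E[X²] = 0.25·87.6667 + 0.625·9.75 + 0.125·32.9784 = 32.1327.
Var(X) = E[X²] − (E[X])² = 32.1327 − 23.1121 = 9.02066.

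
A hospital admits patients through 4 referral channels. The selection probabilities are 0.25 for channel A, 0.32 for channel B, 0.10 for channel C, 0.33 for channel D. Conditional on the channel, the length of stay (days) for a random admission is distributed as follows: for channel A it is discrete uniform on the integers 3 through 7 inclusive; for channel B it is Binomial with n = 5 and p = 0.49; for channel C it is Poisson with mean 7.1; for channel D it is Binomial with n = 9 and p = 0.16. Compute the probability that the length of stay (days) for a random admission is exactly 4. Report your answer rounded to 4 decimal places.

0.1172

Conditional on each channel, P(X = 4): A: 0.2; B: 0.147002; C: 0.0873638; D: 0.034534.
By total probability, P(X = 4) = 0.25·0.2 + 0.32·0.147002 + 0.1·0.0873638 + 0.33·0.034534 = 0.117173.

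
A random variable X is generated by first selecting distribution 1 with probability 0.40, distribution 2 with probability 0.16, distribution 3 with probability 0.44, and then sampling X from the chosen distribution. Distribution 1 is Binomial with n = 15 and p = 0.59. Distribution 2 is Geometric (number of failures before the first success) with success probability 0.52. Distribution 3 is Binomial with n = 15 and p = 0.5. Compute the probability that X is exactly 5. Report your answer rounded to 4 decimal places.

Conditional on each component, P(X = 5): 1: 0.0288173; 2: 0.0132498; 3: 0.0916443.
By total probability, P(X = 5) = 0.4·0.0288173 + 0.16·0.0132498 + 0.44·0.0916443 = 0.0539704.

0.0540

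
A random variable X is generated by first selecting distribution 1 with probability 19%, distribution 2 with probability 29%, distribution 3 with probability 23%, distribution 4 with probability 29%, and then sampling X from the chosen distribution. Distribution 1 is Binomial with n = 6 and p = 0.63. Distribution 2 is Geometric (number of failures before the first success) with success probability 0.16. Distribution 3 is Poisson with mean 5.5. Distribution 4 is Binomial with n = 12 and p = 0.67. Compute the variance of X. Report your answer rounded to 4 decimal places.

14.1532

Per component, 1: μ=3.78, E[X²]=15.687; 2: μ=5.25, E[X²]=60.375; 3: μ=5.5, E[X²]=35.75; 4: μ=8.04, E[X²]=67.2948.
E[X] = 0.19·3.78 + 0.29·5.25 + 0.23·5.5 + 0.29·8.04 = 5.8373.
E[X²] = 0.19·15.687 + 0.29·60.375 + 0.23·35.75 + 0.29·67.2948 = 48.2273.
Var(X) = E[X²] − (E[X])² = 48.2273 − 34.0741 = 14.1532.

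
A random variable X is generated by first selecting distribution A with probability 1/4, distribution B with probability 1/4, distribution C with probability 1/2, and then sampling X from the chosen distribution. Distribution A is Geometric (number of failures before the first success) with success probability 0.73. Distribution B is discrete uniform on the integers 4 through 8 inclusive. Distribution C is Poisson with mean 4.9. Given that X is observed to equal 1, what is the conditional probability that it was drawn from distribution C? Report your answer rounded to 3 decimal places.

Likelihoods P(X=1 | ·): A: 0.1971; B: 0; C: 0.0364883.
Posterior ∝ prior × likelihood. Numerator for C: 0.5·0.0364883 = 0.0182441.
Normalizing constant: 0.25·0.1971 + 0.25·0 + 0.5·0.0364883 = 0.0675191.
P(C | observation) = 0.0182441 / 0.0675191 = 0.270207.

0.270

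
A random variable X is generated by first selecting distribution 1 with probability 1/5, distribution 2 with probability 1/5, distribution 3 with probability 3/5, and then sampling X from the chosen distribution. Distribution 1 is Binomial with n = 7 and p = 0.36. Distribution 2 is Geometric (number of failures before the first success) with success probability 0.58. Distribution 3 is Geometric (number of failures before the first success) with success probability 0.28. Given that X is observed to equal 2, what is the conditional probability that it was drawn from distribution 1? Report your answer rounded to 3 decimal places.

Likelihoods P(X=2 | ·): 1: 0.29223; 2: 0.102312; 3: 0.145152.
Posterior ∝ prior × likelihood. Numerator for 1: 0.2·0.29223 = 0.0584459.
Normalizing constant: 0.2·0.29223 + 0.2·0.102312 + 0.6·0.145152 = 0.166.
P(1 | observation) = 0.0584459 / 0.166 = 0.352085.

0.352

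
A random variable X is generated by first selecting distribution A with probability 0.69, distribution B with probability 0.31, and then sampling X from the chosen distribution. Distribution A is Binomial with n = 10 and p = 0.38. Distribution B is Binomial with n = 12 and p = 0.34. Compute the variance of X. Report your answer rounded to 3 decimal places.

2.477

Per component, A: μ=3.8, E[X²]=16.796; B: μ=4.08, E[X²]=19.3392.
E[X] = 0.69·3.8 + 0.31·4.08 = 3.8868.
E[X²] = 0.69·16.796 + 0.31·19.3392 = 17.5844.
Var(X) = E[X²] − (E[X])² = 17.5844 − 15.1072 = 2.47718.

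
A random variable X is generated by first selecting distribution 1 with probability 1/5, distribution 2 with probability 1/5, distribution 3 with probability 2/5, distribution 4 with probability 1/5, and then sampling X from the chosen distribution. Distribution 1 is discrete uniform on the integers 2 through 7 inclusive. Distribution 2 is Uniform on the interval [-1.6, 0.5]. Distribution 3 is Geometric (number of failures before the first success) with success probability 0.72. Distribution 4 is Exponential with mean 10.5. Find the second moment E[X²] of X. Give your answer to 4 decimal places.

For each component E[X²] = Var + (mean)², giving 1: 23.1667; 2: 0.67; 3: 0.691358; 4: 220.5.
Overall E[X²] = 0.2·23.1667 + 0.2·0.67 + 0.4·0.691358 + 0.2·220.5 = 49.1439.

49.1439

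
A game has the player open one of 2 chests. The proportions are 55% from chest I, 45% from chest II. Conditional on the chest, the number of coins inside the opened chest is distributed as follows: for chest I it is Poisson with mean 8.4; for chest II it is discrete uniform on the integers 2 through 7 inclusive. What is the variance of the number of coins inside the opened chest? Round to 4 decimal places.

Per component, I: μ=8.4, E[X²]=78.96; II: μ=4.5, E[X²]=23.1667.
E[X] = 0.55·8.4 + 0.45·4.5 = 6.645.
E[X²] = 0.55·78.96 + 0.45·23.1667 = 53.853.
Var(X) = E[X²] − (E[X])² = 53.853 − 44.156 = 9.69697.

9.6970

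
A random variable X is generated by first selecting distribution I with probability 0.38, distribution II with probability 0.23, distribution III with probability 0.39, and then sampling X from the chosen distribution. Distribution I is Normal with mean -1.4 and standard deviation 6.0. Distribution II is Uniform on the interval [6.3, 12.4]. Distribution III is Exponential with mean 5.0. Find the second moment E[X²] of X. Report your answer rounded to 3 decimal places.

54.745

For each component E[X²] = Var + (mean)², giving I: 37.96; II: 90.5233; III: 50.
Overall E[X²] = 0.38·37.96 + 0.23·90.5233 + 0.39·50 = 54.7452.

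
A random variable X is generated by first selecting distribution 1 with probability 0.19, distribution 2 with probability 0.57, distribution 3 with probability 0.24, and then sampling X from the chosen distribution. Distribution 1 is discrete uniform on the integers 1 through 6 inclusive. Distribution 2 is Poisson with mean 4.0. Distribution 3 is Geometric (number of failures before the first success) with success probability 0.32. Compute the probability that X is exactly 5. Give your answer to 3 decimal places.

Conditional on each component, P(X = 5): 1: 0.166667; 2: 0.156293; 3: 0.0465259.
By total probability, P(X = 5) = 0.19·0.166667 + 0.57·0.156293 + 0.24·0.0465259 = 0.13192.

0.132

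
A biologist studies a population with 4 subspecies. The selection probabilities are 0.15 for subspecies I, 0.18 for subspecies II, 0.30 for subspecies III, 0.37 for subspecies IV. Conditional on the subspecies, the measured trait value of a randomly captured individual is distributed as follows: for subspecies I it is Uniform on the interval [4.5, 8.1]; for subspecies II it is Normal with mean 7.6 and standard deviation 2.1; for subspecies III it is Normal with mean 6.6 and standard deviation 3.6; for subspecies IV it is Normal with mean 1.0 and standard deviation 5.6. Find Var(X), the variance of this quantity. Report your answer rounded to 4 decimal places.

24.4917

Per component, I: μ=6.3, E[X²]=40.77; II: μ=7.6, E[X²]=62.17; III: μ=6.6, E[X²]=56.52; IV: μ=1, E[X²]=32.36.
E[X] = 0.15·6.3 + 0.18·7.6 + 0.3·6.6 + 0.37·1 = 4.663.
E[X²] = 0.15·40.77 + 0.18·62.17 + 0.3·56.52 + 0.37·32.36 = 46.2353.
Var(X) = E[X²] − (E[X])² = 46.2353 − 21.7436 = 24.4917.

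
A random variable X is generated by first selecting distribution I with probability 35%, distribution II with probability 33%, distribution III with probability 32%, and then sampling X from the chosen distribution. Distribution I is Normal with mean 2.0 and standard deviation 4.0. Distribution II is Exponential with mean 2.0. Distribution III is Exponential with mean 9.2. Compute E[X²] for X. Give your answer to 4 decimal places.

63.8096

For each component E[X²] = Var + (mean)², giving I: 20; II: 8; III: 169.28.
Overall E[X²] = 0.35·20 + 0.33·8 + 0.32·169.28 = 63.8096.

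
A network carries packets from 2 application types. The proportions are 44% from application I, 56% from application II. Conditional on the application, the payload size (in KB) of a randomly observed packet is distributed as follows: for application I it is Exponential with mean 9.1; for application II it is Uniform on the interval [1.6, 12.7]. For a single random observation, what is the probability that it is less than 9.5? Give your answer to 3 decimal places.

0.684

Conditional on each application, P(X < 9.5): I: 0.647941; II: 0.711712.
By total probability, P(X < 9.5) = 0.44·0.647941 + 0.56·0.711712 = 0.683653.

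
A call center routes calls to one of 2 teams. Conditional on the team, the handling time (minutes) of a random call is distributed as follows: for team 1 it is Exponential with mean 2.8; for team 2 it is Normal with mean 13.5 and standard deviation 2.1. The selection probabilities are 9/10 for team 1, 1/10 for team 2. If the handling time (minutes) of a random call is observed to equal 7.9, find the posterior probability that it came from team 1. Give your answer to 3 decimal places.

Likelihoods f(7.9 | ·): 1: 0.0212574; 2: 0.00542666.
Posterior ∝ prior × likelihood. Numerator for 1: 0.9·0.0212574 = 0.0191317.
Normalizing constant: 0.9·0.0212574 + 0.1·0.00542666 = 0.0196744.
P(1 | observation) = 0.0191317 / 0.0196744 = 0.972418.

0.972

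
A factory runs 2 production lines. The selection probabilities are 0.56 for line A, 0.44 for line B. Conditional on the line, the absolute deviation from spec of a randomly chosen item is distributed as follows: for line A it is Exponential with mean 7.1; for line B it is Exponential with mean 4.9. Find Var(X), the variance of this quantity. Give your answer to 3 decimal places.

Per component, A: μ=7.1, E[X²]=100.82; B: μ=4.9, E[X²]=48.02.
E[X] = 0.56·7.1 + 0.44·4.9 = 6.132.
E[X²] = 0.56·100.82 + 0.44·48.02 = 77.588.
Var(X) = E[X²] − (E[X])² = 77.588 − 37.6014 = 39.9866.

39.987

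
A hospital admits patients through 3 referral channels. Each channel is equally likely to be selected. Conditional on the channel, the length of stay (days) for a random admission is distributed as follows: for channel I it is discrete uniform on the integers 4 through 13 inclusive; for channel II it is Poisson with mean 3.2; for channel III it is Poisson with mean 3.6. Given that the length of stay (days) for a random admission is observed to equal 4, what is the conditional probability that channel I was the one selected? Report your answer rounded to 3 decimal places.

0.213

Likelihoods P(X=4 | ·): I: 0.1; II: 0.178093; III: 0.191222.
Posterior ∝ prior × likelihood. Numerator for I: 0.333333·0.1 = 0.0333333.
Normalizing constant: 0.333333·0.1 + 0.333333·0.178093 + 0.333333·0.191222 = 0.156438.
P(I | observation) = 0.0333333 / 0.156438 = 0.213076.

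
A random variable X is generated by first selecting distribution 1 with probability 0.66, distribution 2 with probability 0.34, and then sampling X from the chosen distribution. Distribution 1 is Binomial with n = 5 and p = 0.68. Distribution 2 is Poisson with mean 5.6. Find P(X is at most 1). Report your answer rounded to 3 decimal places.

Conditional on each component, P(X ≤ 1): 1: 0.039007; 2: 0.0244059.
By total probability, P(X ≤ 1) = 0.66·0.039007 + 0.34·0.0244059 = 0.0340426.

0.034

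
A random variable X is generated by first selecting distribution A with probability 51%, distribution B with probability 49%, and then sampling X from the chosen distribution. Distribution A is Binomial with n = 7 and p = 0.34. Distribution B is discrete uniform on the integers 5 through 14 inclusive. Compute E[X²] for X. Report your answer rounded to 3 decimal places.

For each component E[X²] = Var + (mean)², giving A: 7.2352; B: 98.5.
Overall E[X²] = 0.51·7.2352 + 0.49·98.5 = 51.955.

51.955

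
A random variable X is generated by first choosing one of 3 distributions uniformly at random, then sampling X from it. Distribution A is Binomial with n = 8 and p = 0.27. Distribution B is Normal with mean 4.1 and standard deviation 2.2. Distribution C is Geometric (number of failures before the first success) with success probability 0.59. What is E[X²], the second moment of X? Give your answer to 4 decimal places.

9.8510

For each component E[X²] = Var + (mean)², giving A: 6.2424; B: 21.65; C: 1.66073.
Overall E[X²] = 0.333333·6.2424 + 0.333333·21.65 + 0.333333·1.66073 = 9.85104.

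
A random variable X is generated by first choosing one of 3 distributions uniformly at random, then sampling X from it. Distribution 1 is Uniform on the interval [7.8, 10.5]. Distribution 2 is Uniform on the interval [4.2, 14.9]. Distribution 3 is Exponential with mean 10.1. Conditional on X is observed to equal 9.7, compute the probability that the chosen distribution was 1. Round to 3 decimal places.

Likelihoods f(9.7 | ·): 1: 0.37037; 2: 0.0934579; 3: 0.0378952.
Posterior ∝ prior × likelihood. Numerator for 1: 0.333333·0.37037 = 0.123457.
Normalizing constant: 0.333333·0.37037 + 0.333333·0.0934579 + 0.333333·0.0378952 = 0.167241.
P(1 | observation) = 0.123457 / 0.167241 = 0.738196.

0.738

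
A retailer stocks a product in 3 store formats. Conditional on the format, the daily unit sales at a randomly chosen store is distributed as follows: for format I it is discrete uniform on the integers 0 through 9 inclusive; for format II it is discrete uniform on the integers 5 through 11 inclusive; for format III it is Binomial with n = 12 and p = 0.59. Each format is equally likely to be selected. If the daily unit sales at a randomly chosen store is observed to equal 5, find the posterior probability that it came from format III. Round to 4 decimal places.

Likelihoods P(X=5 | ·): I: 0.1; II: 0.142857; III: 0.110274.
Posterior ∝ prior × likelihood. Numerator for III: 0.333333·0.110274 = 0.0367579.
Normalizing constant: 0.333333·0.1 + 0.333333·0.142857 + 0.333333·0.110274 = 0.11771.
P(III | observation) = 0.0367579 / 0.11771 = 0.312274.

0.3123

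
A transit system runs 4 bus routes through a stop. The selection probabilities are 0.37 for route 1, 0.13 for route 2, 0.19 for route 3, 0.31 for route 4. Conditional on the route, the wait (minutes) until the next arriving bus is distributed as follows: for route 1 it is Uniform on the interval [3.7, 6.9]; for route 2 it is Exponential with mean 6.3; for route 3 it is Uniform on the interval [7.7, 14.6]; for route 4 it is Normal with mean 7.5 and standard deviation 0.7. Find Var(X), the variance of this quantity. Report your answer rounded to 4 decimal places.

Per component, 1: μ=5.3, E[X²]=28.9433; 2: μ=6.3, E[X²]=79.38; 3: μ=11.15, E[X²]=128.29; 4: μ=7.5, E[X²]=56.74.
E[X] = 0.37·5.3 + 0.13·6.3 + 0.19·11.15 + 0.31·7.5 = 7.2235.
E[X²] = 0.37·28.9433 + 0.13·79.38 + 0.19·128.29 + 0.31·56.74 = 62.9929.
Var(X) = E[X²] − (E[X])² = 62.9929 − 52.179 = 10.814.

10.8140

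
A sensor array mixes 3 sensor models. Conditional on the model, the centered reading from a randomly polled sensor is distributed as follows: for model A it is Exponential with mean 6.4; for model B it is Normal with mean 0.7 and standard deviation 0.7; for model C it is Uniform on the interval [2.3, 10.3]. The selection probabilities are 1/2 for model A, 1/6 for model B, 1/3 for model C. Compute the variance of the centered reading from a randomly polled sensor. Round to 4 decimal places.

26.7908

Per component, A: μ=6.4, E[X²]=81.92; B: μ=0.7, E[X²]=0.98; C: μ=6.3, E[X²]=45.0233.
E[X] = 0.5·6.4 + 0.166667·0.7 + 0.333333·6.3 = 5.41667.
E[X²] = 0.5·81.92 + 0.166667·0.98 + 0.333333·45.0233 = 56.1311.
Var(X) = E[X²] − (E[X])² = 56.1311 − 29.3403 = 26.7908.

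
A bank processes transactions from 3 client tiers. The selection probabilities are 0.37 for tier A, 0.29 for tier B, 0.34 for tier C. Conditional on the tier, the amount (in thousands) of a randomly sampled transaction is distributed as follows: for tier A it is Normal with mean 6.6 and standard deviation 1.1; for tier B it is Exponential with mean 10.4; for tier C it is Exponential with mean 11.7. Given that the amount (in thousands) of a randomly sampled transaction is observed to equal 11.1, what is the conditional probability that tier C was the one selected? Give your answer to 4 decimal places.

0.5391

Likelihoods f(11.1 | ·): A: 8.42251e-05; B: 0.0330705; C: 0.0330972.
Posterior ∝ prior × likelihood. Numerator for C: 0.34·0.0330972 = 0.011253.
Normalizing constant: 0.37·8.42251e-05 + 0.29·0.0330705 + 0.34·0.0330972 = 0.0208747.
P(C | observation) = 0.011253 / 0.0208747 = 0.539077.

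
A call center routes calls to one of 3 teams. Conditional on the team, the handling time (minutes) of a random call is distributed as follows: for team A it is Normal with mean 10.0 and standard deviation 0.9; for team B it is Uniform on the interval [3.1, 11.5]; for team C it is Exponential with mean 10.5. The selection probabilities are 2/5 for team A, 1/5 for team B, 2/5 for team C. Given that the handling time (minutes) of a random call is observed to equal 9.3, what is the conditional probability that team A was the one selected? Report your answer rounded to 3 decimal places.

Likelihoods f(9.3 | ·): A: 0.327572; B: 0.119048; C: 0.039278.
Posterior ∝ prior × likelihood. Numerator for A: 0.4·0.327572 = 0.131029.
Normalizing constant: 0.4·0.327572 + 0.2·0.119048 + 0.4·0.039278 = 0.17055.
P(A | observation) = 0.131029 / 0.17055 = 0.768274.

0.768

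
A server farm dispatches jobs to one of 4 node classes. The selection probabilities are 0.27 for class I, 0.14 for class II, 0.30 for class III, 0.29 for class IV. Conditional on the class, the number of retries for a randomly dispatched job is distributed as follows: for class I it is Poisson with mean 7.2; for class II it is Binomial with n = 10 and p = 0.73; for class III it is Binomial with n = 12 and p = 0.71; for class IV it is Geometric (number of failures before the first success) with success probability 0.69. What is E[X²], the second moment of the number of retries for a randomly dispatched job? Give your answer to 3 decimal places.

For each component E[X²] = Var + (mean)², giving I: 59.04; II: 55.261; III: 75.0612; IV: 0.852972.
Overall E[X²] = 0.27·59.04 + 0.14·55.261 + 0.3·75.0612 + 0.29·0.852972 = 46.4431.

46.443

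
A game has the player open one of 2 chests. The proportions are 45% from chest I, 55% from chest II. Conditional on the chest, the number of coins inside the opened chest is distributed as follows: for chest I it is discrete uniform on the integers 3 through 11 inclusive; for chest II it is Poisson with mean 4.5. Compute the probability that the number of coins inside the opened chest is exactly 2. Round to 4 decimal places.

Conditional on each chest, P(X = 2): I: 0; II: 0.112479.
By total probability, P(X = 2) = 0.45·0 + 0.55·0.112479 = 0.0618632.

0.0619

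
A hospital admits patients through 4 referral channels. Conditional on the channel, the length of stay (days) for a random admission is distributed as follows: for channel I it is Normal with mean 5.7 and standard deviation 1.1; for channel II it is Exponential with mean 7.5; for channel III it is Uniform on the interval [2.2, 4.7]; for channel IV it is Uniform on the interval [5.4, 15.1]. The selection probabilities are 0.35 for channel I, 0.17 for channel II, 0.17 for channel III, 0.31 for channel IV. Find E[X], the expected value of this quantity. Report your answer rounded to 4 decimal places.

Component means — I: 5.7; II: 7.5; III: 3.45; IV: 10.25.
E[X] = 0.35·5.7 + 0.17·7.5 + 0.17·3.45 + 0.31·10.25 = 7.034.

7.0340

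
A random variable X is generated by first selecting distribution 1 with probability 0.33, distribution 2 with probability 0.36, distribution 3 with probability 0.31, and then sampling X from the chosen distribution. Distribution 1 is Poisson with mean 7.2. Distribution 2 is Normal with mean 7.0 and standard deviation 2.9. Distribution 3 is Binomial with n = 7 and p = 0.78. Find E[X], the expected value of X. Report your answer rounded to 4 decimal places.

6.5886

Component means — 1: 7.2; 2: 7; 3: 5.46.
E[X] = 0.33·7.2 + 0.36·7 + 0.31·5.46 = 6.5886.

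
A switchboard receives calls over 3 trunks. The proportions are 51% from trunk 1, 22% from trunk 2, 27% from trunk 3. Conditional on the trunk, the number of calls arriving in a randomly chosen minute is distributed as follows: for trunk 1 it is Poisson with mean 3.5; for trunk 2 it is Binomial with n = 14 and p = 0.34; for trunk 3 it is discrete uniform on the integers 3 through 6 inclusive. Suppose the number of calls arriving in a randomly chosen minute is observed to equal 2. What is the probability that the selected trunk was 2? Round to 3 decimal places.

Likelihoods P(X=2 | ·): 1: 0.184959; 2: 0.0718665; 3: 0.
Posterior ∝ prior × likelihood. Numerator for 2: 0.22·0.0718665 = 0.0158106.
Normalizing constant: 0.51·0.184959 + 0.22·0.0718665 + 0.27·0 = 0.11014.
P(2 | observation) = 0.0158106 / 0.11014 = 0.143551.

0.144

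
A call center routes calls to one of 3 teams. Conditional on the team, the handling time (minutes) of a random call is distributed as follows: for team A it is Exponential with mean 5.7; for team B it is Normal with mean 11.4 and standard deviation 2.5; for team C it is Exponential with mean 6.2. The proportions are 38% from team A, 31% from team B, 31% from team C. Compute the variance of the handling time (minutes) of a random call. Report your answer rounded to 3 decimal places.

32.655

Per component, A: μ=5.7, E[X²]=64.98; B: μ=11.4, E[X²]=136.21; C: μ=6.2, E[X²]=76.88.
E[X] = 0.38·5.7 + 0.31·11.4 + 0.31·6.2 = 7.622.
E[X²] = 0.38·64.98 + 0.31·136.21 + 0.31·76.88 = 90.7503.
Var(X) = E[X²] − (E[X])² = 90.7503 − 58.0949 = 32.6554.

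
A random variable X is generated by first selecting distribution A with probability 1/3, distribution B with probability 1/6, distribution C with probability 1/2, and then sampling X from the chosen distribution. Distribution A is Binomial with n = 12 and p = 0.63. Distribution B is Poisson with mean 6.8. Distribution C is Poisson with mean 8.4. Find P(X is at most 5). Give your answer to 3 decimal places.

0.170

Conditional on each component, P(X ≤ 5): A: 0.110557; B: 0.326977; C: 0.157277.
By total probability, P(X ≤ 5) = 0.333333·0.110557 + 0.166667·0.326977 + 0.5·0.157277 = 0.169987.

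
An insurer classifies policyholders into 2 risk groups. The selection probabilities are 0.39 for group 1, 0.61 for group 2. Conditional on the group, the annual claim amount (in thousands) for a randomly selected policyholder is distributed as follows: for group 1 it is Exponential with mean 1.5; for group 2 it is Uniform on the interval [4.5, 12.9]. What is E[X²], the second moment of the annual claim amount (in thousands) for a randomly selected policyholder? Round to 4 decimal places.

For each component E[X²] = Var + (mean)², giving 1: 4.5; 2: 81.57.
Overall E[X²] = 0.39·4.5 + 0.61·81.57 = 51.5127.

51.5127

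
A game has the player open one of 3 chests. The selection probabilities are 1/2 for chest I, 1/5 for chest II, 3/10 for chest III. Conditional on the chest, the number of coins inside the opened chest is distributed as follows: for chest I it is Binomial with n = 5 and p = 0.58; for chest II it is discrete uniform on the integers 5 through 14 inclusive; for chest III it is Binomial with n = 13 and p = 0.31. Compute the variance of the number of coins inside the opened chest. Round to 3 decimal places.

9.436

Per component, I: μ=2.9, E[X²]=9.628; II: μ=9.5, E[X²]=98.5; III: μ=4.03, E[X²]=19.0216.
E[X] = 0.5·2.9 + 0.2·9.5 + 0.3·4.03 = 4.559.
E[X²] = 0.5·9.628 + 0.2·98.5 + 0.3·19.0216 = 30.2205.
Var(X) = E[X²] − (E[X])² = 30.2205 − 20.7845 = 9.436.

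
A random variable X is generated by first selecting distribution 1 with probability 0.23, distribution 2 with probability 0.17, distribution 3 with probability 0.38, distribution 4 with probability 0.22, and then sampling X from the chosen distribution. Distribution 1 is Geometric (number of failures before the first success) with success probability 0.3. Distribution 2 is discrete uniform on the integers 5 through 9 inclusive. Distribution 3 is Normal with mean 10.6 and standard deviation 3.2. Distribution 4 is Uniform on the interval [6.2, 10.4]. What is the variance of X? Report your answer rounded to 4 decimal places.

16.3118

Per component, 1: μ=2.33333, E[X²]=13.2222; 2: μ=7, E[X²]=51; 3: μ=10.6, E[X²]=122.6; 4: μ=8.3, E[X²]=70.36.
E[X] = 0.23·2.33333 + 0.17·7 + 0.38·10.6 + 0.22·8.3 = 7.58067.
E[X²] = 0.23·13.2222 + 0.17·51 + 0.38·122.6 + 0.22·70.36 = 73.7783.
Var(X) = E[X²] − (E[X])² = 73.7783 − 57.4665 = 16.3118.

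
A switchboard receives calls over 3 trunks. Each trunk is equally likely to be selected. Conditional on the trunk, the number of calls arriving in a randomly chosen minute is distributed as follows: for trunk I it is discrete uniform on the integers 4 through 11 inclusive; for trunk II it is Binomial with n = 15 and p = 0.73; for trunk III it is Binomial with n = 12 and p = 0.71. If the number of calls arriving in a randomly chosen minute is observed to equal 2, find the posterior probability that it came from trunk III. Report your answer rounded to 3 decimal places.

Likelihoods P(X=2 | ·): I: 0; II: 2.26759e-06; III: 0.000139972.
Posterior ∝ prior × likelihood. Numerator for III: 0.333333·0.000139972 = 4.66573e-05.
Normalizing constant: 0.333333·0 + 0.333333·2.26759e-06 + 0.333333·0.000139972 = 4.74131e-05.
P(III | observation) = 4.66573e-05 / 4.74131e-05 = 0.984058.

0.984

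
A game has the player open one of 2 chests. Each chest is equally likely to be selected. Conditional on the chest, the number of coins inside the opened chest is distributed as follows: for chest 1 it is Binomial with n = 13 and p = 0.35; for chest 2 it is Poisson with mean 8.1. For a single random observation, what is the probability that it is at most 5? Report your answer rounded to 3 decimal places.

Conditional on each chest, P(X ≤ 5): 1: 0.715893; 2: 0.182246.
By total probability, P(X ≤ 5) = 0.5·0.715893 + 0.5·0.182246 = 0.44907.

0.449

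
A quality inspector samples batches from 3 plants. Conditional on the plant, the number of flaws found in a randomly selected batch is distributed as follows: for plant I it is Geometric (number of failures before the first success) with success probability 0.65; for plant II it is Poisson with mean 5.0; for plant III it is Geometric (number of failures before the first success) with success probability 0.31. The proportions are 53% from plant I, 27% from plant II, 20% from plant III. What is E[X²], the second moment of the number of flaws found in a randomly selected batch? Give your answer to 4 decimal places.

11.1196

For each component E[X²] = Var + (mean)², giving I: 1.11834; II: 30; III: 12.1342.
Overall E[X²] = 0.53·1.11834 + 0.27·30 + 0.2·12.1342 = 11.1196.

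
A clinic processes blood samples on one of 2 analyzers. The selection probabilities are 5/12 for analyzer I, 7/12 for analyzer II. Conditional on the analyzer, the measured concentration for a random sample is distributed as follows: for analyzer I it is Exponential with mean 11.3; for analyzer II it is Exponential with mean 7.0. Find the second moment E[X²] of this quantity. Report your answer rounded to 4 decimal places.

163.5750

For each component E[X²] = Var + (mean)², giving I: 255.38; II: 98.
Overall E[X²] = 0.416667·255.38 + 0.583333·98 = 163.575.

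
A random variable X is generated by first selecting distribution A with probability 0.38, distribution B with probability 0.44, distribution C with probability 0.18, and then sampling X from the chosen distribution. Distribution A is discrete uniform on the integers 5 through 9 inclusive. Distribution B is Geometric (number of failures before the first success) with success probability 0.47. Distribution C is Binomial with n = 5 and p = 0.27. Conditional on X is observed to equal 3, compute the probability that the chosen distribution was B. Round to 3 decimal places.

Likelihoods P(X=3 | ·): A: 0; B: 0.0699722; C: 0.104891.
Posterior ∝ prior × likelihood. Numerator for B: 0.44·0.0699722 = 0.0307878.
Normalizing constant: 0.38·0 + 0.44·0.0699722 + 0.18·0.104891 = 0.0496681.
P(B | observation) = 0.0307878 / 0.0496681 = 0.61987.

0.620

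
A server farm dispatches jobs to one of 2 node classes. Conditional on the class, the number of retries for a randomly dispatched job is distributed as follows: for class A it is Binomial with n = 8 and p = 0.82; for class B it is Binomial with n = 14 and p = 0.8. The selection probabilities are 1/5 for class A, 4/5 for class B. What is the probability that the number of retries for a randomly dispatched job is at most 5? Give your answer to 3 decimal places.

Conditional on each class, P(X ≤ 5): A: 0.16082; B: 0.00038193.
By total probability, P(X ≤ 5) = 0.2·0.16082 + 0.8·0.00038193 = 0.0324695.

0.032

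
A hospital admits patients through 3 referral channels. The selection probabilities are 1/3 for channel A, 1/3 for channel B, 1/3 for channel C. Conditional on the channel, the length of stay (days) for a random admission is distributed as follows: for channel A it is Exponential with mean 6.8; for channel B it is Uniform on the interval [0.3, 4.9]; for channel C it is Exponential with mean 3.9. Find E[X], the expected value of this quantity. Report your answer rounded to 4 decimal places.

4.4333

Component means — A: 6.8; B: 2.6; C: 3.9.
E[X] = 0.333333·6.8 + 0.333333·2.6 + 0.333333·3.9 = 4.43333.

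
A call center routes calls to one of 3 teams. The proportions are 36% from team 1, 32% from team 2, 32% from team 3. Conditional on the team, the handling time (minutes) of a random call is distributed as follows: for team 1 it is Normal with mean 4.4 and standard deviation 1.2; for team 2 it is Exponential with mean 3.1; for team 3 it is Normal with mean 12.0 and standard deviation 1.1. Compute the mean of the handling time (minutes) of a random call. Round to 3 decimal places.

Component means — 1: 4.4; 2: 3.1; 3: 12.
E[X] = 0.36·4.4 + 0.32·3.1 + 0.32·12 = 6.416.

6.416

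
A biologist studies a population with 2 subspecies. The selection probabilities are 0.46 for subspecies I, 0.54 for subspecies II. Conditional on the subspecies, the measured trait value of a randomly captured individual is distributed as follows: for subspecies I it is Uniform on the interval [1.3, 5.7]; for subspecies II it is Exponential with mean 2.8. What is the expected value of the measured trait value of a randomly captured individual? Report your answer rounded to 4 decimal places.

3.1220

Component means — I: 3.5; II: 2.8.
E[X] = 0.46·3.5 + 0.54·2.8 = 3.122.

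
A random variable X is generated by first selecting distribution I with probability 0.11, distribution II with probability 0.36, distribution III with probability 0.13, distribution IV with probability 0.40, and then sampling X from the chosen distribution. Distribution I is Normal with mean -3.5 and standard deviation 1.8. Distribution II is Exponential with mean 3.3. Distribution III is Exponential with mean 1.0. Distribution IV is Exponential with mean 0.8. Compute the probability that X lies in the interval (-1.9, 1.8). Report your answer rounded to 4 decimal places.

0.6381

Conditional on each component, P(-1.9 < X < 1.8): I: 0.185414; II: 0.420422; III: 0.834701; IV: 0.894601.
By total probability, P(-1.9 < X < 1.8) = 0.11·0.185414 + 0.36·0.420422 + 0.13·0.834701 + 0.4·0.894601 = 0.638099.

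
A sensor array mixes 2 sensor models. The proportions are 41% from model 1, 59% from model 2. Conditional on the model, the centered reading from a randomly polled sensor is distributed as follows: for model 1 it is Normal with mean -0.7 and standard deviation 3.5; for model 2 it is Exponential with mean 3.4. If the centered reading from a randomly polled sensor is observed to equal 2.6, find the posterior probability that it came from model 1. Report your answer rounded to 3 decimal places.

Likelihoods f(2.6 | ·): 1: 0.0730807; 2: 0.136903.
Posterior ∝ prior × likelihood. Numerator for 1: 0.41·0.0730807 = 0.0299631.
Normalizing constant: 0.41·0.0730807 + 0.59·0.136903 = 0.110736.
P(1 | observation) = 0.0299631 / 0.110736 = 0.270581.

0.271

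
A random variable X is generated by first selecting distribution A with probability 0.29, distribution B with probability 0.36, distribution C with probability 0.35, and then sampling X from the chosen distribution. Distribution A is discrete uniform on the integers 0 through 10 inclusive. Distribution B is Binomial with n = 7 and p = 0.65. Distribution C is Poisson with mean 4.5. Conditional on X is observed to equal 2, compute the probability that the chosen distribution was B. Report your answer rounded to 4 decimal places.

0.2033

Likelihoods P(X=2 | ·): A: 0.0909091; B: 0.0466; C: 0.112479.
Posterior ∝ prior × likelihood. Numerator for B: 0.36·0.0466 = 0.016776.
Normalizing constant: 0.29·0.0909091 + 0.36·0.0466 + 0.35·0.112479 = 0.0825072.
P(B | observation) = 0.016776 / 0.0825072 = 0.203328.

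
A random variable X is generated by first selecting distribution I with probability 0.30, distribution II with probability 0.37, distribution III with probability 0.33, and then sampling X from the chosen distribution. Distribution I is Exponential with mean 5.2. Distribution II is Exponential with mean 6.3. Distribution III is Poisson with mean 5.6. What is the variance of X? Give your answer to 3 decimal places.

Per component, I: μ=5.2, E[X²]=54.08; II: μ=6.3, E[X²]=79.38; III: μ=5.6, E[X²]=36.96.
E[X] = 0.3·5.2 + 0.37·6.3 + 0.33·5.6 = 5.739.
E[X²] = 0.3·54.08 + 0.37·79.38 + 0.33·36.96 = 57.7914.
Var(X) = E[X²] − (E[X])² = 57.7914 − 32.9361 = 24.8553.

24.855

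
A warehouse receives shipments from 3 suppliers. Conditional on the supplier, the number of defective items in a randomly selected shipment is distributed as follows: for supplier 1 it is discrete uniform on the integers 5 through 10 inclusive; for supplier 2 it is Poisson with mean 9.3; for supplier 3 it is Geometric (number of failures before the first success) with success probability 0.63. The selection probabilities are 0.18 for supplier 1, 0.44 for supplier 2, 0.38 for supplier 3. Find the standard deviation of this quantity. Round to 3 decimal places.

4.603

Per component, 1: μ=7.5, E[X²]=59.1667; 2: μ=9.3, E[X²]=95.79; 3: μ=0.587302, E[X²]=1.27715.
E[X] = 0.18·7.5 + 0.44·9.3 + 0.38·0.587302 = 5.66517.
E[X²] = 0.18·59.1667 + 0.44·95.79 + 0.38·1.27715 = 53.2829.
Var(X) = E[X²] − (E[X])² = 53.2829 − 32.0942 = 21.1887.
SD(X) = √21.1887 = 4.60312.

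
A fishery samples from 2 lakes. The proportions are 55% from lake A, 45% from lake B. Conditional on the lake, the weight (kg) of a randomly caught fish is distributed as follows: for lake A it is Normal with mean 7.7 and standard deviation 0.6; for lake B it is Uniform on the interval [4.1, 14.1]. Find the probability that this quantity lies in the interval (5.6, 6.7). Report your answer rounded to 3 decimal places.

0.076

Conditional on each lake, P(5.6 < X < 6.7): A: 0.0475577; B: 0.11.
By total probability, P(5.6 < X < 6.7) = 0.55·0.0475577 + 0.45·0.11 = 0.0756567.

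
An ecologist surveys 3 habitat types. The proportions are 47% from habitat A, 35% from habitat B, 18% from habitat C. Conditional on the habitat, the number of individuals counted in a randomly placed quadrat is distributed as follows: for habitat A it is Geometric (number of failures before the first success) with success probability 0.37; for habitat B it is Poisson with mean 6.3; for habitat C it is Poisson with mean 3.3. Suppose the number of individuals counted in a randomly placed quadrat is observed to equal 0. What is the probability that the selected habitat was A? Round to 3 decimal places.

0.960

Likelihoods P(X=0 | ·): A: 0.37; B: 0.0018363; C: 0.0368832.
Posterior ∝ prior × likelihood. Numerator for A: 0.47·0.37 = 0.1739.
Normalizing constant: 0.47·0.37 + 0.35·0.0018363 + 0.18·0.0368832 = 0.181182.
P(A | observation) = 0.1739 / 0.181182 = 0.95981.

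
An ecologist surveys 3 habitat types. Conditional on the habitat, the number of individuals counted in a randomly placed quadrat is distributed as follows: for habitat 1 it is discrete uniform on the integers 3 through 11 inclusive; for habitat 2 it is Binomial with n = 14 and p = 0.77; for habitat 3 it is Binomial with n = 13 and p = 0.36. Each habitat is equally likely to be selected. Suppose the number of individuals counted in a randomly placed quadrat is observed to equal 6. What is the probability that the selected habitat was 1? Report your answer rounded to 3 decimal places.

0.396

Likelihoods P(X=6 | ·): 1: 0.111111; 2: 0.00490143; 3: 0.164283.
Posterior ∝ prior × likelihood. Numerator for 1: 0.333333·0.111111 = 0.037037.
Normalizing constant: 0.333333·0.111111 + 0.333333·0.00490143 + 0.333333·0.164283 = 0.0934318.
P(1 | observation) = 0.037037 / 0.0934318 = 0.396407.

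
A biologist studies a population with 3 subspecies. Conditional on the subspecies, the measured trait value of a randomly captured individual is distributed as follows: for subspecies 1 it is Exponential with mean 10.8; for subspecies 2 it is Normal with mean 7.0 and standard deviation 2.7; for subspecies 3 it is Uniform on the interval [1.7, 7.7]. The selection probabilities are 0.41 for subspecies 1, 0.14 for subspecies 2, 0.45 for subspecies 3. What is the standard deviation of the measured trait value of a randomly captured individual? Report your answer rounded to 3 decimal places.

Per component, 1: μ=10.8, E[X²]=233.28; 2: μ=7, E[X²]=56.29; 3: μ=4.7, E[X²]=25.09.
E[X] = 0.41·10.8 + 0.14·7 + 0.45·4.7 = 7.523.
E[X²] = 0.41·233.28 + 0.14·56.29 + 0.45·25.09 = 114.816.
Var(X) = E[X²] − (E[X])² = 114.816 − 56.5955 = 58.2204.
SD(X) = √58.2204 = 7.63023.

7.630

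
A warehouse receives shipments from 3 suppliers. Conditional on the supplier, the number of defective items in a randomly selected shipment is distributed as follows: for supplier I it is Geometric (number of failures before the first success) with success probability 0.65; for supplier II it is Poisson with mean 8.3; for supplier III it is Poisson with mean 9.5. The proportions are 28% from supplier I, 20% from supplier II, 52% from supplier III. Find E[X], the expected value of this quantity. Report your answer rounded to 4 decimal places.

6.7508

Component means — I: 0.538462; II: 8.3; III: 9.5.
E[X] = 0.28·0.538462 + 0.2·8.3 + 0.52·9.5 = 6.75077.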